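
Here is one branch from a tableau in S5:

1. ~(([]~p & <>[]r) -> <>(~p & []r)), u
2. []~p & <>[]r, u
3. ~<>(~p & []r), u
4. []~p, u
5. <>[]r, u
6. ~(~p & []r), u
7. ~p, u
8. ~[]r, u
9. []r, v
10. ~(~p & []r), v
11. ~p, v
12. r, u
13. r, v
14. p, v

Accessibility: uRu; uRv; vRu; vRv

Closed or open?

Both p and ~p appear at v.

Yes, closed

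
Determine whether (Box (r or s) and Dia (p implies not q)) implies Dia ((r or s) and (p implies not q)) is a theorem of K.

Tableau for the negation not ((Box (r or s) and Dia (p implies not q)) implies Dia ((r or s) and (p implies not q))):
1. not ((Box (r or s) and Dia (p implies not q)) implies Dia ((r or s) and (p implies not q))), 0
2. Box (r or s) and Dia (p implies not q), 0   [neg-implies-rule on 1]
3. not Dia ((r or s) and (p implies not q)), 0   [neg-implies-rule on 1]
4. Box (r or s), 0   [and-rule on 2]
5. Dia (p implies not q), 0   [and-rule on 2]
6. p implies not q, 1   [Dia-rule on 5: fresh world 1, 0R1]
7. not ((r or s) and (p implies not q)), 1   [neg-Dia-rule on 3 via 0R1]
8. r or s, 1   [Box-rule on 4 via 0R1]
9. not q, 1   [implies-rule on 6 (branches; this branch)]
10. not (r or s), 1   [neg-and-rule on 7 (branches; this branch)]
11. not r, 1   [neg-or-rule on 10]
12. not s, 1   [neg-or-rule on 10]
13. s, 1   [or-rule on 8 (branches; this branch)]
Accessibility: 0R1
Branch closes: s and not s both at 1.
Every branch of the negation's tableau closes; the branch above is one of them.

Valid in K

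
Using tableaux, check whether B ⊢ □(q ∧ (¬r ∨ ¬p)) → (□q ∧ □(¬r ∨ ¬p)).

Tableau for the negation ¬(□(q ∧ (¬r ∨ ¬p)) → (□q ∧ □(¬r ∨ ¬p))):
1. ¬(□(q ∧ (¬r ∨ ¬p)) → (□q ∧ □(¬r ∨ ¬p))), u
2. □(q ∧ (¬r ∨ ¬p)), u
3. ¬(□q ∧ □(¬r ∨ ¬p)), u
4. q ∧ (¬r ∨ ¬p), u
5. q, u
6. ¬r ∨ ¬p, u
7. ¬□(¬r ∨ ¬p), u
8. ¬p, u
9. ¬(¬r ∨ ¬p), v
10. r, v
11. p, v
12. q ∧ (¬r ∨ ¬p), v
13. q, v
14. ¬r ∨ ¬p, v
15. ¬p, v
Accessibility: uRu, uRv, vRu, vRv
Branch closes: p and ¬p both at v.
All branches of the negation close; one closing branch shown above.

Yes, valid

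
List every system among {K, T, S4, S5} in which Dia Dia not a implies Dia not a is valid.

S4, S5

T-tableau for the negation not (Dia Dia not a implies Dia not a):
1. not (Dia Dia not a implies Dia not a), w0
2. Dia Dia not a, w0
3. not Dia not a, w0
4. a, w0
5. Dia not a, w1
6. a, w1
7. not a, w2
Accessibility: w0Rw0, w0Rw1, w1Rw1, w1Rw2, w2Rw2
Complete open branch: countermodel on a T-frame, so not valid in T, nor in K (the same frame is also a K-frame).
S4-tableau for the negation not (Dia Dia not a implies Dia not a):
1. not (Dia Dia not a implies Dia not a), w0
2. Dia Dia not a, w0
3. not Dia not a, w0
4. a, w0
5. Dia not a, w1
6. a, w1
7. not a, w2
8. a, w2
Accessibility: w0Rw0, w0Rw1, w0Rw2, w1Rw1, w1Rw2, w2Rw2
Branch closes: a and not a both at w2.
Every branch closes (one shown): valid in S4, hence also in S5 (every theorem of S4 is a theorem of S5).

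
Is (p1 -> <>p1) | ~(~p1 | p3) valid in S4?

Tableau for the negation ~((p1 -> <>p1) | ~(~p1 | p3)):
1. ~((p1 -> <>p1) | ~(~p1 | p3)), u
2. ~(p1 -> <>p1), u
3. ~p1 | p3, u
4. p1, u
5. ~<>p1, u
6. ~p1, u
Accessibility: uRu
Branch closes: p1 and ~p1 both at u.
Every branch of the negation's tableau closes; the branch above is one of them.

Yes, valid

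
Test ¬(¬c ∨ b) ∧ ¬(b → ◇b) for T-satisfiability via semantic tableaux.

No, unsatisfiable

1. ¬(¬c ∨ b) ∧ ¬(b → ◇b), 0
2. ¬(¬c ∨ b), 0
3. ¬(b → ◇b), 0
4. c, 0
5. ¬b, 0
6. b, 0
7. ¬◇b, 0
Accessibility: 0R0
Branch closes: b and ¬b both at 0.
(One branch shown.) All branches close.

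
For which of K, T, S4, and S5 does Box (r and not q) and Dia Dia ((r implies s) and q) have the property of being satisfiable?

K, T

S4-tableau for the formula:
1. Box (r and not q) and Dia Dia ((r implies s) and q), u
2. Box (r and not q), u   [and-rule on 1]
3. Dia Dia ((r implies s) and q), u   [and-rule on 1]
4. r and not q, u   [Box-rule on 2 via uRu]
5. r, u   [and-rule on 4]
6. not q, u   [and-rule on 4]
7. Dia ((r implies s) and q), v   [Dia-rule on 3: fresh world v, uRv]
8. r and not q, v   [Box-rule on 2 via uRv]
9. r, v   [and-rule on 8]
10. not q, v   [and-rule on 8]
11. (r implies s) and q, w   [Dia-rule on 7: fresh world w, vRw]
12. r implies s, w   [and-rule on 11]
13. q, w   [and-rule on 11]
14. r and not q, w   [Box-rule on 2 via uRw]
15. r, w   [and-rule on 14]
16. not q, w   [and-rule on 14]
Accessibility: uRu, uRv, uRw, vRv, vRw, wRw
Branch closes: q and not q both at w.
Every branch closes (one shown): unsatisfiable in S4, hence also in S5 (every S5-frame is an S4-frame).
T-tableau for the formula:
1. Box (r and not q) and Dia Dia ((r implies s) and q), u
2. Box (r and not q), u   [and-rule on 1]
3. Dia Dia ((r implies s) and q), u   [and-rule on 1]
4. r and not q, u   [Box-rule on 2 via uRu]
5. r, u   [and-rule on 4]
6. not q, u   [and-rule on 4]
7. Dia ((r implies s) and q), v   [Dia-rule on 3: fresh world v, uRv]
8. r and not q, v   [Box-rule on 2 via uRv]
9. r, v   [and-rule on 8]
10. not q, v   [and-rule on 8]
11. (r implies s) and q, w   [Dia-rule on 7: fresh world w, vRw]
12. r implies s, w   [and-rule on 11]
13. q, w   [and-rule on 11]
14. s, w   [implies-rule on 12 (branches; this branch)]
Accessibility: uRu, uRv, vRv, vRw, wRw
Complete open branch: satisfiable in T, hence also in K (this T-model is also a K-model).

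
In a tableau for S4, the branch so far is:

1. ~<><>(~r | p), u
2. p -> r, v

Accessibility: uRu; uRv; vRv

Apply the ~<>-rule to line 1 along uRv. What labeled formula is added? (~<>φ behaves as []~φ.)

~<>(~r | p), v

~<>φ behaves as []~φ: propagate the negated body to each accessible world.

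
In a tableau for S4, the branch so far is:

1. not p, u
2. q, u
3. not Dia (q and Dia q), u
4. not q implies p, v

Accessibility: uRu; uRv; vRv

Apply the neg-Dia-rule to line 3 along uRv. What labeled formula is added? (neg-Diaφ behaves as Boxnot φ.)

neg-Diaφ behaves as Boxnot φ: propagate the negated body to each accessible world.

not (q and Dia q), v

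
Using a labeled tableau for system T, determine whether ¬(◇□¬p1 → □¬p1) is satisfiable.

Satisfiable

1. ¬(◇□¬p1 → □¬p1), w0
2. ◇□¬p1, w0
3. ¬□¬p1, w0
4. □¬p1, w1
5. ¬p1, w1
6. p1, w2
Accessibility: w0Rw0, w0Rw1, w0Rw2, w1Rw1, w2Rw2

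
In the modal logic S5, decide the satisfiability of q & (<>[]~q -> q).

Satisfiable

1. q & (<>[]~q -> q), w0
2. q, w0   [&-rule on 1]
3. <>[]~q -> q, w0   [&-rule on 1]
Accessibility: w0Rw0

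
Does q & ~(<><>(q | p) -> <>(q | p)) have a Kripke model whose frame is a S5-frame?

1. q & ~(<><>(q | p) -> <>(q | p)), 0
2. q, 0   [&-rule on 1]
3. ~(<><>(q | p) -> <>(q | p)), 0   [&-rule on 1]
4. <><>(q | p), 0   [~->-rule on 3]
5. ~<>(q | p), 0   [~->-rule on 3]
6. ~(q | p), 0   [~<>-rule on 5 via 0R0]
7. ~q, 0   [~|-rule on 6]
8. ~p, 0   [~|-rule on 6]
Accessibility: 0R0
Branch closes: q and ~q both at 0.
Every branch closes; the branch above is one of them.

No, unsatisfiable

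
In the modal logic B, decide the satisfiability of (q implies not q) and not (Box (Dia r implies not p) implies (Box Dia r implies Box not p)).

Unsatisfiable

1. (q implies not q) and not (Box (Dia r implies not p) implies (Box Dia r implies Box not p)), u
2. q implies not q, u
3. not (Box (Dia r implies not p) implies (Box Dia r implies Box not p)), u
4. Box (Dia r implies not p), u
5. not (Box Dia r implies Box not p), u
6. Box Dia r, u
7. not Box not p, u
8. Dia r implies not p, u
9. Dia r, u
10. not q, u
11. not p, u
12. p, v
13. Dia r implies not p, v
14. Dia r, v
15. not Dia r, v
16. not r, u
17. not r, v
18. r, w
19. Dia r implies not p, w
20. Dia r, w
21. not p, w
22. r, x
23. not r, x
Accessibility: uRu, uRv, uRw, vRu, vRv, vRx, wRu, wRw, xRv, xRx
Branch closes: r and not r both at x.
Every branch closes; the branch above is one of them.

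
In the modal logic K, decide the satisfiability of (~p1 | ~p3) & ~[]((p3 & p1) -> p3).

Unsatisfiable

1. (~p1 | ~p3) & ~[]((p3 & p1) -> p3), w0
2. ~p1 | ~p3, w0
3. ~[]((p3 & p1) -> p3), w0
4. ~p3, w0
5. ~((p3 & p1) -> p3), w1
6. p3 & p1, w1
7. ~p3, w1
8. p3, w1
9. p1, w1
Accessibility: w0Rw1
Branch closes: p3 and ~p3 both at w1.
All branches of the tableau close; one closing branch shown above.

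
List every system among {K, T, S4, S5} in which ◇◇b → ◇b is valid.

S4, S5

T-tableau for the negation ¬(◇◇b → ◇b):
1. ¬(◇◇b → ◇b), 0
2. ◇◇b, 0   [¬→-rule on 1]
3. ¬◇b, 0   [¬→-rule on 1]
4. ¬b, 0   [¬◇-rule on 3 via 0R0]
5. ◇b, 1   [◇-rule on 2: fresh world 1, 0R1]
6. ¬b, 1   [¬◇-rule on 3 via 0R1]
7. b, 2   [◇-rule on 5: fresh world 2, 1R2]
Accessibility: 0R0, 0R1, 1R1, 1R2, 2R2
Complete open branch: countermodel on a T-frame, so not valid in T, nor in K (the same frame is also a K-frame).
S4-tableau for the negation ¬(◇◇b → ◇b):
1. ¬(◇◇b → ◇b), 0
2. ◇◇b, 0   [¬→-rule on 1]
3. ¬◇b, 0   [¬→-rule on 1]
4. ¬b, 0   [¬◇-rule on 3 via 0R0]
5. ◇b, 1   [◇-rule on 2: fresh world 1, 0R1]
6. ¬b, 1   [¬◇-rule on 3 via 0R1]
7. b, 2   [◇-rule on 5: fresh world 2, 1R2]
8. ¬b, 2   [¬◇-rule on 3 via 0R2]
Accessibility: 0R0, 0R1, 0R2, 1R1, 1R2, 2R2
Branch closes: b and ¬b both at 2.
Every branch closes (one shown): valid in S4, hence also in S5 (every theorem of S4 is a theorem of S5).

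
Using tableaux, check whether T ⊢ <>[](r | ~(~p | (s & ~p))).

Not valid

Tableau for the negation ~<>[](r | ~(~p | (s & ~p))):
1. ~<>[](r | ~(~p | (s & ~p))), w0
2. ~[](r | ~(~p | (s & ~p))), w0
3. ~(r | ~(~p | (s & ~p))), w1
4. ~r, w1
5. ~p | (s & ~p), w1
6. ~[](r | ~(~p | (s & ~p))), w1
7. s & ~p, w1
8. s, w1
9. ~p, w1
10. ~(r | ~(~p | (s & ~p))), w2
11. ~r, w2
12. ~p | (s & ~p), w2
13. s & ~p, w2
14. s, w2
15. ~p, w2
Accessibility: w0Rw0, w0Rw1, w1Rw1, w1Rw2, w2Rw2
The negation has an open branch (countermodel exists).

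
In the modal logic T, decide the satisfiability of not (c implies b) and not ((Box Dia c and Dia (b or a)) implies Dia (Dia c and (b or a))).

1. not (c implies b) and not ((Box Dia c and Dia (b or a)) implies Dia (Dia c and (b or a))), 0
2. not (c implies b), 0   [and-rule on 1]
3. not ((Box Dia c and Dia (b or a)) implies Dia (Dia c and (b or a))), 0   [and-rule on 1]
4. c, 0   [neg-implies-rule on 2]
5. not b, 0   [neg-implies-rule on 2]
6. Box Dia c and Dia (b or a), 0   [neg-implies-rule on 3]
7. not Dia (Dia c and (b or a)), 0   [neg-implies-rule on 3]
8. Box Dia c, 0   [and-rule on 6]
9. Dia (b or a), 0   [and-rule on 6]
10. not (Dia c and (b or a)), 0   [neg-Dia-rule on 7 via 0R0]
11. Dia c, 0   [Box-rule on 8 via 0R0]
12. not (b or a), 0   [neg-and-rule on 10 (branches; this branch)]
13. not a, 0   [neg-or-rule on 12]
14. b or a, 1   [Dia-rule on 9: fresh world 1, 0R1]
15. not (Dia c and (b or a)), 1   [neg-Dia-rule on 7 via 0R1]
16. Dia c, 1   [Box-rule on 8 via 0R1]
17. a, 1   [or-rule on 14 (branches; this branch)]
18. not Dia c, 1   [neg-and-rule on 15 (branches; this branch)]
19. not c, 1   [neg-Dia-rule on 18 via 1R1]
20. c, 2   [Dia-rule on 11: fresh world 2, 0R2]
21. not (Dia c and (b or a)), 2   [neg-Dia-rule on 7 via 0R2]
22. Dia c, 2   [Box-rule on 8 via 0R2]
23. not (b or a), 2   [neg-and-rule on 21 (branches; this branch)]
24. not b, 2   [neg-or-rule on 23]
25. not a, 2   [neg-or-rule on 23]
26. c, 3   [Dia-rule on 16: fresh world 3, 1R3]
27. not c, 3   [neg-Dia-rule on 18 via 1R3]
Accessibility: 0R0, 0R1, 0R2, 1R1, 1R3, 2R2, 3R3
Branch closes: c and not c both at 3.
(One branch shown.) All branches close.

Unsatisfiable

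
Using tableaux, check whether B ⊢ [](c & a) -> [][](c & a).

Not valid

Tableau for the negation ~([](c & a) -> [][](c & a)):
1. ~([](c & a) -> [][](c & a)), u
2. [](c & a), u
3. ~[][](c & a), u
4. c & a, u
5. c, u
6. a, u
7. ~[](c & a), v
8. c & a, v
9. c, v
10. a, v
11. ~(c & a), w
12. ~a, w
Accessibility: uRu, uRv, vRu, vRv, vRw, wRv, wRw
The negation has an open branch (countermodel exists).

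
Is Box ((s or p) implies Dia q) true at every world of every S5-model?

No, not valid

Tableau for the negation not Box ((s or p) implies Dia q):
1. not Box ((s or p) implies Dia q), u
2. not ((s or p) implies Dia q), v   [neg-Box-rule on 1: fresh world v, uRv]
3. s or p, v   [neg-implies-rule on 2]
4. not Dia q, v   [neg-implies-rule on 2]
5. not q, u   [neg-Dia-rule on 4 via vRu]
6. not q, v   [neg-Dia-rule on 4 via vRv]
7. p, v   [or-rule on 3 (branches; this branch)]
Accessibility: uRu, uRv, vRu, vRv
The negation has an open branch (countermodel exists).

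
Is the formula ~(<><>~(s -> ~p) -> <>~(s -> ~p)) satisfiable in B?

1. ~(<><>~(s -> ~p) -> <>~(s -> ~p)), 0
2. <><>~(s -> ~p), 0
3. ~<>~(s -> ~p), 0
4. s -> ~p, 0
5. ~p, 0
6. <>~(s -> ~p), 1
7. s -> ~p, 1
8. ~p, 1
9. ~(s -> ~p), 2
10. s, 2
11. p, 2
Accessibility: 0R0, 0R1, 1R0, 1R1, 1R2, 2R1, 2R2

Satisfiable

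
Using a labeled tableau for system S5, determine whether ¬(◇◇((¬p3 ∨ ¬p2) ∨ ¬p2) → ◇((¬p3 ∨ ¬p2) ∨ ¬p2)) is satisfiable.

Unsatisfiable

1. ¬(◇◇((¬p3 ∨ ¬p2) ∨ ¬p2) → ◇((¬p3 ∨ ¬p2) ∨ ¬p2)), u
2. ◇◇((¬p3 ∨ ¬p2) ∨ ¬p2), u   [¬→-rule on 1]
3. ¬◇((¬p3 ∨ ¬p2) ∨ ¬p2), u   [¬→-rule on 1]
4. ¬((¬p3 ∨ ¬p2) ∨ ¬p2), u   [¬◇-rule on 3 via uRu]
5. ¬(¬p3 ∨ ¬p2), u   [¬∨-rule on 4]
6. p2, u   [¬∨-rule on 4]
7. p3, u   [¬∨-rule on 5]
8. ◇((¬p3 ∨ ¬p2) ∨ ¬p2), v   [◇-rule on 2: fresh world v, uRv]
9. ¬((¬p3 ∨ ¬p2) ∨ ¬p2), v   [¬◇-rule on 3 via uRv]
10. ¬(¬p3 ∨ ¬p2), v   [¬∨-rule on 9]
11. p2, v   [¬∨-rule on 9]
12. p3, v   [¬∨-rule on 10]
13. (¬p3 ∨ ¬p2) ∨ ¬p2, w   [◇-rule on 8: fresh world w, vRw]
14. ¬((¬p3 ∨ ¬p2) ∨ ¬p2), w   [¬◇-rule on 3 via uRw]
15. ¬(¬p3 ∨ ¬p2), w   [¬∨-rule on 14]
16. p2, w   [¬∨-rule on 14]
17. p3, w   [¬∨-rule on 15]
18. ¬p3 ∨ ¬p2, w   [∨-rule on 13 (branches; this branch)]
19. ¬p2, w   [∨-rule on 18 (branches; this branch)]
Accessibility: uRu, uRv, uRw, vRu, vRv, vRw, wRu, wRv, wRw
Branch closes: p2 and ¬p2 both at w.
All branches of the tableau close; one closing branch shown above.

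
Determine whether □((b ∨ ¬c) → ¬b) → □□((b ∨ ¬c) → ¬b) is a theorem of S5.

Tableau for the negation ¬(□((b ∨ ¬c) → ¬b) → □□((b ∨ ¬c) → ¬b)):
1. ¬(□((b ∨ ¬c) → ¬b) → □□((b ∨ ¬c) → ¬b)), w0
2. □((b ∨ ¬c) → ¬b), w0
3. ¬□□((b ∨ ¬c) → ¬b), w0
4. (b ∨ ¬c) → ¬b, w0
5. ¬(b ∨ ¬c), w0
6. ¬b, w0
7. c, w0
8. ¬□((b ∨ ¬c) → ¬b), w1
9. (b ∨ ¬c) → ¬b, w1
10. ¬(b ∨ ¬c), w1
11. ¬b, w1
12. c, w1
13. ¬((b ∨ ¬c) → ¬b), w2
14. b ∨ ¬c, w2
15. b, w2
16. (b ∨ ¬c) → ¬b, w2
17. ¬c, w2
18. ¬(b ∨ ¬c), w2
19. ¬b, w2
20. c, w2
Accessibility: w0Rw0, w0Rw1, w0Rw2, w1Rw0, w1Rw1, w1Rw2, w2Rw0, w2Rw1, w2Rw2
Branch closes: b and ¬b both at w2.
All branches of the negation close; one closing branch shown above.

Valid in S5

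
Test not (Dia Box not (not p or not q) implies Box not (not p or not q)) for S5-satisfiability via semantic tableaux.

1. not (Dia Box not (not p or not q) implies Box not (not p or not q)), 0
2. Dia Box not (not p or not q), 0
3. not Box not (not p or not q), 0
4. Box not (not p or not q), 1
5. not (not p or not q), 0
6. p, 0
7. q, 0
8. not (not p or not q), 1
9. p, 1
10. q, 1
11. not p or not q, 2
12. not (not p or not q), 2
13. p, 2
14. q, 2
15. not q, 2
Accessibility: 0R0, 0R1, 0R2, 1R0, 1R1, 1R2, 2R0, 2R1, 2R2
Branch closes: q and not q both at 2.
(One branch shown.) All branches close.

No, unsatisfiable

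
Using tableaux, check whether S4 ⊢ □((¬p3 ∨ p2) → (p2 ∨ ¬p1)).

Tableau for the negation ¬□((¬p3 ∨ p2) → (p2 ∨ ¬p1)):
1. ¬□((¬p3 ∨ p2) → (p2 ∨ ¬p1)), 0
2. ¬((¬p3 ∨ p2) → (p2 ∨ ¬p1)), 1
3. ¬p3 ∨ p2, 1
4. ¬(p2 ∨ ¬p1), 1
5. ¬p2, 1
6. p1, 1
7. ¬p3, 1
Accessibility: 0R0, 0R1, 1R1
The negation has an open branch (countermodel exists).

Invalid (countermodel exists)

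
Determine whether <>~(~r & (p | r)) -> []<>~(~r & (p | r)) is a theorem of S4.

Tableau for the negation ~(<>~(~r & (p | r)) -> []<>~(~r & (p | r))):
1. ~(<>~(~r & (p | r)) -> []<>~(~r & (p | r))), w0
2. <>~(~r & (p | r)), w0
3. ~[]<>~(~r & (p | r)), w0
4. ~(~r & (p | r)), w1
5. ~(p | r), w1
6. ~p, w1
7. ~r, w1
8. ~<>~(~r & (p | r)), w2
9. ~r & (p | r), w2
10. ~r, w2
11. p | r, w2
12. p, w2
Accessibility: w0Rw0, w0Rw1, w0Rw2, w1Rw1, w2Rw2
The negation has an open branch (countermodel exists).

Not valid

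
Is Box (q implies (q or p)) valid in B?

Yes, valid

Tableau for the negation not Box (q implies (q or p)):
1. not Box (q implies (q or p)), u
2. not (q implies (q or p)), v
3. q, v
4. not (q or p), v
5. not q, v
6. not p, v
Accessibility: uRu, uRv, vRu, vRv
Branch closes: q and not q both at v.
Every branch of the negation's tableau closes; the branch above is one of them.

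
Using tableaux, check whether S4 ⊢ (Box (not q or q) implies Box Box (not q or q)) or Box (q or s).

Tableau for the negation not ((Box (not q or q) implies Box Box (not q or q)) or Box (q or s)):
1. not ((Box (not q or q) implies Box Box (not q or q)) or Box (q or s)), 0
2. not (Box (not q or q) implies Box Box (not q or q)), 0   [neg-or-rule on 1]
3. not Box (q or s), 0   [neg-or-rule on 1]
4. Box (not q or q), 0   [neg-implies-rule on 2]
5. not Box Box (not q or q), 0   [neg-implies-rule on 2]
6. not q or q, 0   [Box-rule on 4 via 0R0]
7. q, 0   [or-rule on 6 (branches; this branch)]
8. not (q or s), 1   [neg-Box-rule on 3: fresh world 1, 0R1]
9. not q, 1   [neg-or-rule on 8]
10. not s, 1   [neg-or-rule on 8]
11. not q or q, 1   [Box-rule on 4 via 0R1]
12. not Box (not q or q), 2   [neg-Box-rule on 5: fresh world 2, 0R2]
13. not q or q, 2   [Box-rule on 4 via 0R2]
14. q, 2   [or-rule on 13 (branches; this branch)]
15. not (not q or q), 3   [neg-Box-rule on 12: fresh world 3, 2R3]
16. q, 3   [neg-or-rule on 15]
17. not q, 3   [neg-or-rule on 15]
Accessibility: 0R0, 0R1, 0R2, 0R3, 1R1, 2R2, 2R3, 3R3
Branch closes: q and not q both at 3.
All branches of the negation close; one closing branch shown above.

Valid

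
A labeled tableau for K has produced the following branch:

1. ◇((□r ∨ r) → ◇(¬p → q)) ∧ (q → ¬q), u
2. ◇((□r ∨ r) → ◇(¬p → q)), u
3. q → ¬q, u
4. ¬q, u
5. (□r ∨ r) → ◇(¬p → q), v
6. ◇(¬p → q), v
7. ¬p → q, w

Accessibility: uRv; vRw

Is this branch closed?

There is no literal clash: for every atom and world, at most one sign appears.

No, open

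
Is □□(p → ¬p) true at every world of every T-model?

Invalid (countermodel exists)

Tableau for the negation ¬□□(p → ¬p):
1. ¬□□(p → ¬p), w0
2. ¬□(p → ¬p), w1
3. ¬(p → ¬p), w2
4. p, w2
Accessibility: w0Rw0, w0Rw1, w1Rw1, w1Rw2, w2Rw2
The negation has an open branch (countermodel exists).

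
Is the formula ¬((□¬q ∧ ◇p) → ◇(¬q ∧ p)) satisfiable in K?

1. ¬((□¬q ∧ ◇p) → ◇(¬q ∧ p)), u
2. □¬q ∧ ◇p, u   [¬→-rule on 1]
3. ¬◇(¬q ∧ p), u   [¬→-rule on 1]
4. □¬q, u   [∧-rule on 2]
5. ◇p, u   [∧-rule on 2]
6. p, v   [◇-rule on 5: fresh world v, uRv]
7. ¬(¬q ∧ p), v   [¬◇-rule on 3 via uRv]
8. ¬q, v   [□-rule on 4 via uRv]
9. ¬p, v   [¬∧-rule on 7 (branches; this branch)]
Accessibility: uRv
Branch closes: p and ¬p both at v.
(One branch shown.) All branches close.

Unsatisfiable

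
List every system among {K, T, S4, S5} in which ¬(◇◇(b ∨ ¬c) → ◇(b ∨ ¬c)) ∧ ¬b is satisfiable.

S4-tableau for the formula:
1. ¬(◇◇(b ∨ ¬c) → ◇(b ∨ ¬c)) ∧ ¬b, w0
2. ¬(◇◇(b ∨ ¬c) → ◇(b ∨ ¬c)), w0
3. ¬b, w0
4. ◇◇(b ∨ ¬c), w0
5. ¬◇(b ∨ ¬c), w0
6. ¬(b ∨ ¬c), w0
7. c, w0
8. ◇(b ∨ ¬c), w1
9. ¬(b ∨ ¬c), w1
10. ¬b, w1
11. c, w1
12. b ∨ ¬c, w2
13. ¬(b ∨ ¬c), w2
14. ¬b, w2
15. c, w2
16. ¬c, w2
Accessibility: w0Rw0, w0Rw1, w0Rw2, w1Rw1, w1Rw2, w2Rw2
Branch closes: c and ¬c both at w2.
Every branch closes (one shown): unsatisfiable in S4, hence also in S5 (every S5-frame is an S4-frame).
T-tableau for the formula:
1. ¬(◇◇(b ∨ ¬c) → ◇(b ∨ ¬c)) ∧ ¬b, w0
2. ¬(◇◇(b ∨ ¬c) → ◇(b ∨ ¬c)), w0
3. ¬b, w0
4. ◇◇(b ∨ ¬c), w0
5. ¬◇(b ∨ ¬c), w0
6. ¬(b ∨ ¬c), w0
7. c, w0
8. ◇(b ∨ ¬c), w1
9. ¬(b ∨ ¬c), w1
10. ¬b, w1
11. c, w1
12. b ∨ ¬c, w2
13. ¬c, w2
Accessibility: w0Rw0, w0Rw1, w1Rw1, w1Rw2, w2Rw2
Complete open branch: satisfiable in T, hence also in K (this T-model is also a K-model).

K, T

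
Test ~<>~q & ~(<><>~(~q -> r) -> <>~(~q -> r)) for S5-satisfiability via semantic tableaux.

1. ~<>~q & ~(<><>~(~q -> r) -> <>~(~q -> r)), 0
2. ~<>~q, 0   [&-rule on 1]
3. ~(<><>~(~q -> r) -> <>~(~q -> r)), 0   [&-rule on 1]
4. <><>~(~q -> r), 0   [~->-rule on 3]
5. ~<>~(~q -> r), 0   [~->-rule on 3]
6. q, 0   [~<>-rule on 2 via 0R0]
7. ~q -> r, 0   [~<>-rule on 5 via 0R0]
8. r, 0   [->-rule on 7 (branches; this branch)]
9. <>~(~q -> r), 1   [<>-rule on 4: fresh world 1, 0R1]
10. q, 1   [~<>-rule on 2 via 0R1]
11. ~q -> r, 1   [~<>-rule on 5 via 0R1]
12. r, 1   [->-rule on 11 (branches; this branch)]
13. ~(~q -> r), 2   [<>-rule on 9: fresh world 2, 1R2]
14. ~q, 2   [~->-rule on 13]
15. ~r, 2   [~->-rule on 13]
16. q, 2   [~<>-rule on 2 via 0R2]
Accessibility: 0R0, 0R1, 0R2, 1R0, 1R1, 1R2, 2R0, 2R1, 2R2
Branch closes: q and ~q both at 2.
Every branch closes; the branch above is one of them.

Unsatisfiable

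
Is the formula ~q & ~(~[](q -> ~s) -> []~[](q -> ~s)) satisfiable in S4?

1. ~q & ~(~[](q -> ~s) -> []~[](q -> ~s)), u
2. ~q, u
3. ~(~[](q -> ~s) -> []~[](q -> ~s)), u
4. ~[](q -> ~s), u
5. ~[]~[](q -> ~s), u
6. ~(q -> ~s), v
7. q, v
8. s, v
9. [](q -> ~s), w
10. q -> ~s, w
11. ~s, w
Accessibility: uRu, uRv, uRw, vRv, wRw

Yes, satisfiable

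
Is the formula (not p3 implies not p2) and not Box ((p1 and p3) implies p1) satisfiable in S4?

No, unsatisfiable

1. (not p3 implies not p2) and not Box ((p1 and p3) implies p1), w0
2. not p3 implies not p2, w0
3. not Box ((p1 and p3) implies p1), w0
4. not p2, w0
5. not ((p1 and p3) implies p1), w1
6. p1 and p3, w1
7. not p1, w1
8. p1, w1
9. p3, w1
Accessibility: w0Rw0, w0Rw1, w1Rw1
Branch closes: p1 and not p1 both at w1.
(One branch shown.) All branches close.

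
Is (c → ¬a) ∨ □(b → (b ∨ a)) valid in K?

Tableau for the negation ¬((c → ¬a) ∨ □(b → (b ∨ a))):
1. ¬((c → ¬a) ∨ □(b → (b ∨ a))), 0
2. ¬(c → ¬a), 0
3. ¬□(b → (b ∨ a)), 0
4. c, 0
5. a, 0
6. ¬(b → (b ∨ a)), 1
7. b, 1
8. ¬(b ∨ a), 1
9. ¬b, 1
10. ¬a, 1
Accessibility: 0R1
Branch closes: b and ¬b both at 1.
All branches of the negation close; one closing branch shown above.

Valid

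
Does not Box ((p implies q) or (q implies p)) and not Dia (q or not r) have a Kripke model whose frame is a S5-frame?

1. not Box ((p implies q) or (q implies p)) and not Dia (q or not r), w0
2. not Box ((p implies q) or (q implies p)), w0
3. not Dia (q or not r), w0
4. not (q or not r), w0
5. not q, w0
6. r, w0
7. not ((p implies q) or (q implies p)), w1
8. not (p implies q), w1
9. not (q implies p), w1
10. p, w1
11. not q, w1
12. q, w1
13. not p, w1
Accessibility: w0Rw0, w0Rw1, w1Rw0, w1Rw1
Branch closes: q and not q both at w1.
Every branch closes; the branch above is one of them.

No, unsatisfiable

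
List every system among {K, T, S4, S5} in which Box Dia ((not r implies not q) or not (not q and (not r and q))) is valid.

T, S4, S5

K-tableau for the negation not Box Dia ((not r implies not q) or not (not q and (not r and q))):
1. not Box Dia ((not r implies not q) or not (not q and (not r and q))), u
2. not Dia ((not r implies not q) or not (not q and (not r and q))), v
Accessibility: uRv
Complete open branch: countermodel on a K-frame, so not valid in K.
T-tableau for the negation not Box Dia ((not r implies not q) or not (not q and (not r and q))):
1. not Box Dia ((not r implies not q) or not (not q and (not r and q))), u
2. not Dia ((not r implies not q) or not (not q and (not r and q))), v
3. not ((not r implies not q) or not (not q and (not r and q))), v
4. not (not r implies not q), v
5. not q and (not r and q), v
6. not r, v
7. q, v
8. not q, v
9. not r and q, v
Accessibility: uRu, uRv, vRv
Branch closes: q and not q both at v.
Every branch closes (one shown): valid in T, hence also in S4, S5 (every theorem of T is a theorem of S4 and S5).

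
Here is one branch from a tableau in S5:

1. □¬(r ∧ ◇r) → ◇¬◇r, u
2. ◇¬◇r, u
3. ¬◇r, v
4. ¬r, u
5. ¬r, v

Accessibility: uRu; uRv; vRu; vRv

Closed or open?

No, open

No world carries both an atom and its negation.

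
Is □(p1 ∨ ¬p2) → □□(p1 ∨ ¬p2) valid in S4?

Tableau for the negation ¬(□(p1 ∨ ¬p2) → □□(p1 ∨ ¬p2)):
1. ¬(□(p1 ∨ ¬p2) → □□(p1 ∨ ¬p2)), u
2. □(p1 ∨ ¬p2), u
3. ¬□□(p1 ∨ ¬p2), u
4. p1 ∨ ¬p2, u
5. ¬p2, u
6. ¬□(p1 ∨ ¬p2), v
7. p1 ∨ ¬p2, v
8. ¬p2, v
9. ¬(p1 ∨ ¬p2), w
10. ¬p1, w
11. p2, w
12. p1 ∨ ¬p2, w
13. ¬p2, w
Accessibility: uRu, uRv, uRw, vRv, vRw, wRw
Branch closes: p2 and ¬p2 both at w.
Every branch of the negation's tableau closes; the branch above is one of them.

Valid in S4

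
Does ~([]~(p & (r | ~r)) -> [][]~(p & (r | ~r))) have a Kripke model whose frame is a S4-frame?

No, unsatisfiable

1. ~([]~(p & (r | ~r)) -> [][]~(p & (r | ~r))), u
2. []~(p & (r | ~r)), u
3. ~[][]~(p & (r | ~r)), u
4. ~(p & (r | ~r)), u
5. ~p, u
6. ~[]~(p & (r | ~r)), v
7. ~(p & (r | ~r)), v
8. ~p, v
9. p & (r | ~r), w
10. p, w
11. r | ~r, w
12. ~(p & (r | ~r)), w
13. ~r, w
14. ~(r | ~r), w
15. r, w
Accessibility: uRu, uRv, uRw, vRv, vRw, wRw
Branch closes: r and ~r both at w.
(One branch shown.) All branches close.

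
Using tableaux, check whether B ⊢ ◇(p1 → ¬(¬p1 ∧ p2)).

Tableau for the negation ¬◇(p1 → ¬(¬p1 ∧ p2)):
1. ¬◇(p1 → ¬(¬p1 ∧ p2)), w0
2. ¬(p1 → ¬(¬p1 ∧ p2)), w0
3. p1, w0
4. ¬p1 ∧ p2, w0
5. ¬p1, w0
6. p2, w0
Accessibility: w0Rw0
Branch closes: p1 and ¬p1 both at w0.
Every branch of the negation's tableau closes; the branch above is one of them.

Valid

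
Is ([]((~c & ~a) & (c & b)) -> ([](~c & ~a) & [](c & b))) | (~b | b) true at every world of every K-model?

Tableau for the negation ~(([]((~c & ~a) & (c & b)) -> ([](~c & ~a) & [](c & b))) | (~b | b)):
1. ~(([]((~c & ~a) & (c & b)) -> ([](~c & ~a) & [](c & b))) | (~b | b)), u
2. ~([]((~c & ~a) & (c & b)) -> ([](~c & ~a) & [](c & b))), u
3. ~(~b | b), u
4. []((~c & ~a) & (c & b)), u
5. ~([](~c & ~a) & [](c & b)), u
6. b, u
7. ~b, u
Branch closes: b and ~b both at u.
Every branch of the negation's tableau closes; the branch above is one of them.

Yes, valid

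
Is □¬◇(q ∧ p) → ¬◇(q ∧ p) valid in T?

Valid

Tableau for the negation ¬(□¬◇(q ∧ p) → ¬◇(q ∧ p)):
1. ¬(□¬◇(q ∧ p) → ¬◇(q ∧ p)), 0
2. □¬◇(q ∧ p), 0   [¬→-rule on 1]
3. ◇(q ∧ p), 0   [¬→-rule on 1]
4. ¬◇(q ∧ p), 0   [□-rule on 2 via 0R0]
5. ¬(q ∧ p), 0   [¬◇-rule on 4 via 0R0]
6. ¬p, 0   [¬∧-rule on 5 (branches; this branch)]
7. q ∧ p, 1   [◇-rule on 3: fresh world 1, 0R1]
8. q, 1   [∧-rule on 7]
9. p, 1   [∧-rule on 7]
10. ¬◇(q ∧ p), 1   [□-rule on 2 via 0R1]
11. ¬(q ∧ p), 1   [¬◇-rule on 4 via 0R1]
12. ¬p, 1   [¬∧-rule on 11 (branches; this branch)]
Accessibility: 0R0, 0R1, 1R1
Branch closes: p and ¬p both at 1.
Every branch of the negation's tableau closes; the branch above is one of them.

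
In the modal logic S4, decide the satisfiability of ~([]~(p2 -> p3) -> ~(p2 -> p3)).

No, unsatisfiable

1. ~([]~(p2 -> p3) -> ~(p2 -> p3)), w0
2. []~(p2 -> p3), w0   [~->-rule on 1]
3. p2 -> p3, w0   [~->-rule on 1]
4. ~(p2 -> p3), w0   [[]-rule on 2 via w0Rw0]
5. p2, w0   [~->-rule on 4]
6. ~p3, w0   [~->-rule on 4]
7. p3, w0   [->-rule on 3 (branches; this branch)]
Accessibility: w0Rw0
Branch closes: p3 and ~p3 both at w0.
Every branch closes; the branch above is one of them.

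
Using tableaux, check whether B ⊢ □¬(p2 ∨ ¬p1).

Tableau for the negation ¬□¬(p2 ∨ ¬p1):
1. ¬□¬(p2 ∨ ¬p1), u
2. p2 ∨ ¬p1, v
3. ¬p1, v
Accessibility: uRu, uRv, vRu, vRv
The negation has an open branch (countermodel exists).

Not valid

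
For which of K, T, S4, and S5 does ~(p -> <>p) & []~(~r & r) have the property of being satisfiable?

K-tableau for the formula:
1. ~(p -> <>p) & []~(~r & r), 0
2. ~(p -> <>p), 0
3. []~(~r & r), 0
4. p, 0
5. ~<>p, 0
Complete open branch: satisfiable in K.
T-tableau for the formula:
1. ~(p -> <>p) & []~(~r & r), 0
2. ~(p -> <>p), 0
3. []~(~r & r), 0
4. p, 0
5. ~<>p, 0
6. ~(~r & r), 0
7. ~p, 0
Accessibility: 0R0
Branch closes: p and ~p both at 0.
Every branch closes (one shown): unsatisfiable in T, hence also in S4, S5 (every S4/S5-frame is a T-frame).

K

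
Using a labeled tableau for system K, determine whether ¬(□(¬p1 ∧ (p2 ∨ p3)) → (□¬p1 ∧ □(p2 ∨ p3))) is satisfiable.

Unsatisfiable (every branch closes)

1. ¬(□(¬p1 ∧ (p2 ∨ p3)) → (□¬p1 ∧ □(p2 ∨ p3))), w0
2. □(¬p1 ∧ (p2 ∨ p3)), w0
3. ¬(□¬p1 ∧ □(p2 ∨ p3)), w0
4. ¬□(p2 ∨ p3), w0
5. ¬(p2 ∨ p3), w1
6. ¬p2, w1
7. ¬p3, w1
8. ¬p1 ∧ (p2 ∨ p3), w1
9. ¬p1, w1
10. p2 ∨ p3, w1
11. p3, w1
Accessibility: w0Rw1
Branch closes: p3 and ¬p3 both at w1.
All branches of the tableau close; one closing branch shown above.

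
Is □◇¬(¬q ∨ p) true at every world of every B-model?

Tableau for the negation ¬□◇¬(¬q ∨ p):
1. ¬□◇¬(¬q ∨ p), 0
2. ¬◇¬(¬q ∨ p), 1
3. ¬q ∨ p, 0
4. ¬q ∨ p, 1
5. p, 0
6. p, 1
Accessibility: 0R0, 0R1, 1R0, 1R1
The negation has an open branch (countermodel exists).

Not valid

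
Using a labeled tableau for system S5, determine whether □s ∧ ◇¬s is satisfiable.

1. □s ∧ ◇¬s, w0
2. □s, w0
3. ◇¬s, w0
4. s, w0
5. ¬s, w1
6. s, w1
Accessibility: w0Rw0, w0Rw1, w1Rw0, w1Rw1
Branch closes: s and ¬s both at w1.
Every branch closes; the branch above is one of them.

Unsatisfiable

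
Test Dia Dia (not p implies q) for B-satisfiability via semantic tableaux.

1. Dia Dia (not p implies q), 0
2. Dia (not p implies q), 1
3. not p implies q, 2
4. q, 2
Accessibility: 0R0, 0R1, 1R0, 1R1, 1R2, 2R1, 2R2

Satisfiable (open branch found)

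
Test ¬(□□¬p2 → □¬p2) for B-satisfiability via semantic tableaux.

No, unsatisfiable

1. ¬(□□¬p2 → □¬p2), 0
2. □□¬p2, 0
3. ¬□¬p2, 0
4. □¬p2, 0
5. ¬p2, 0
6. p2, 1
7. □¬p2, 1
8. ¬p2, 1
Accessibility: 0R0, 0R1, 1R0, 1R1
Branch closes: p2 and ¬p2 both at 1.
All branches of the tableau close; one closing branch shown above.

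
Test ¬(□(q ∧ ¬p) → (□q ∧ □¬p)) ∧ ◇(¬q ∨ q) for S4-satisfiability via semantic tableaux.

Unsatisfiable (every branch closes)

1. ¬(□(q ∧ ¬p) → (□q ∧ □¬p)) ∧ ◇(¬q ∨ q), u
2. ¬(□(q ∧ ¬p) → (□q ∧ □¬p)), u   [∧-rule on 1]
3. ◇(¬q ∨ q), u   [∧-rule on 1]
4. □(q ∧ ¬p), u   [¬→-rule on 2]
5. ¬(□q ∧ □¬p), u   [¬→-rule on 2]
6. q ∧ ¬p, u   [□-rule on 4 via uRu]
7. q, u   [∧-rule on 6]
8. ¬p, u   [∧-rule on 6]
9. ¬□¬p, u   [¬∧-rule on 5 (branches; this branch)]
10. ¬q ∨ q, v   [◇-rule on 3: fresh world v, uRv]
11. q ∧ ¬p, v   [□-rule on 4 via uRv]
12. q, v   [∧-rule on 11]
13. ¬p, v   [∧-rule on 11]
14. p, w   [¬□-rule on 9: fresh world w, uRw]
15. q ∧ ¬p, w   [□-rule on 4 via uRw]
16. q, w   [∧-rule on 15]
17. ¬p, w   [∧-rule on 15]
Accessibility: uRu, uRv, uRw, vRv, wRw
Branch closes: p and ¬p both at w.
All branches of the tableau close; one closing branch shown above.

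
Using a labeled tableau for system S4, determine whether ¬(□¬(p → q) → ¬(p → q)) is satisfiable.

Unsatisfiable (every branch closes)

1. ¬(□¬(p → q) → ¬(p → q)), w0
2. □¬(p → q), w0
3. p → q, w0
4. ¬(p → q), w0
5. p, w0
6. ¬q, w0
7. q, w0
Accessibility: w0Rw0
Branch closes: q and ¬q both at w0.
Every branch closes; the branch above is one of them.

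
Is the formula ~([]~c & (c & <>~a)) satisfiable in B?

1. ~([]~c & (c & <>~a)), 0
2. ~(c & <>~a), 0
3. ~<>~a, 0
4. a, 0
Accessibility: 0R0

Satisfiable (open branch found)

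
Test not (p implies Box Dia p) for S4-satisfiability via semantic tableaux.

1. not (p implies Box Dia p), u
2. p, u
3. not Box Dia p, u
4. not Dia p, v
5. not p, v
Accessibility: uRu, uRv, vRv

Yes, satisfiable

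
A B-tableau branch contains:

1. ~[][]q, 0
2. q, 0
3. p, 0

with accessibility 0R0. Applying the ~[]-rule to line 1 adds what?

a fresh world 1 with 0R1, and ~[]q at 1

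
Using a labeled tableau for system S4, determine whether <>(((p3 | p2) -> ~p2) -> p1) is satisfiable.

1. <>(((p3 | p2) -> ~p2) -> p1), 0
2. ((p3 | p2) -> ~p2) -> p1, 1
3. p1, 1
Accessibility: 0R0, 0R1, 1R1

Yes, satisfiable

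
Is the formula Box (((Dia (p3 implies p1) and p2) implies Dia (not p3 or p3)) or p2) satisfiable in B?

1. Box (((Dia (p3 implies p1) and p2) implies Dia (not p3 or p3)) or p2), 0
2. ((Dia (p3 implies p1) and p2) implies Dia (not p3 or p3)) or p2, 0   [Box-rule on 1 via 0R0]
3. p2, 0   [or-rule on 2 (branches; this branch)]
Accessibility: 0R0

Satisfiable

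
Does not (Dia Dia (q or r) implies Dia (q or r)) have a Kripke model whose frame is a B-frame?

1. not (Dia Dia (q or r) implies Dia (q or r)), 0
2. Dia Dia (q or r), 0
3. not Dia (q or r), 0
4. not (q or r), 0
5. not q, 0
6. not r, 0
7. Dia (q or r), 1
8. not (q or r), 1
9. not q, 1
10. not r, 1
11. q or r, 2
12. r, 2
Accessibility: 0R0, 0R1, 1R0, 1R1, 1R2, 2R1, 2R2

Satisfiable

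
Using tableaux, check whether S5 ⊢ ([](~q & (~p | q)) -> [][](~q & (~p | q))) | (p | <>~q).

Yes, valid

Tableau for the negation ~(([](~q & (~p | q)) -> [][](~q & (~p | q))) | (p | <>~q)):
1. ~(([](~q & (~p | q)) -> [][](~q & (~p | q))) | (p | <>~q)), u
2. ~([](~q & (~p | q)) -> [][](~q & (~p | q))), u
3. ~(p | <>~q), u
4. [](~q & (~p | q)), u
5. ~[][](~q & (~p | q)), u
6. ~p, u
7. ~<>~q, u
8. ~q & (~p | q), u
9. ~q, u
10. ~p | q, u
11. q, u
Accessibility: uRu
Branch closes: q and ~q both at u.
All branches of the negation close; one closing branch shown above.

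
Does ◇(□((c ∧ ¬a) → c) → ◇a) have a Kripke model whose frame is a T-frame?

Satisfiable

1. ◇(□((c ∧ ¬a) → c) → ◇a), w0
2. □((c ∧ ¬a) → c) → ◇a, w1
3. ◇a, w1
4. a, w2
Accessibility: w0Rw0, w0Rw1, w1Rw1, w1Rw2, w2Rw2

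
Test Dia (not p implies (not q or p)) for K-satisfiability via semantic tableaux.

1. Dia (not p implies (not q or p)), w0
2. not p implies (not q or p), w1   [Dia-rule on 1: fresh world w1, w0Rw1]
3. not q or p, w1   [implies-rule on 2 (branches; this branch)]
4. p, w1   [or-rule on 3 (branches; this branch)]
Accessibility: w0Rw1

Satisfiable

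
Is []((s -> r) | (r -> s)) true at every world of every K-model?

Tableau for the negation ~[]((s -> r) | (r -> s)):
1. ~[]((s -> r) | (r -> s)), u
2. ~((s -> r) | (r -> s)), v   [~[]-rule on 1: fresh world v, uRv]
3. ~(s -> r), v   [~|-rule on 2]
4. ~(r -> s), v   [~|-rule on 2]
5. s, v   [~->-rule on 3]
6. ~r, v   [~->-rule on 3]
7. r, v   [~->-rule on 4]
8. ~s, v   [~->-rule on 4]
Accessibility: uRv
Branch closes: r and ~r both at v.
Every branch of the negation's tableau closes; the branch above is one of them.

Yes, valid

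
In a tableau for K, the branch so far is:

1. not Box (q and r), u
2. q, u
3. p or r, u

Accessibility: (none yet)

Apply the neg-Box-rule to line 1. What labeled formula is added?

a fresh world v with uRv, and not (q and r) at v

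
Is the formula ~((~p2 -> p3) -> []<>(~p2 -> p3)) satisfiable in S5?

1. ~((~p2 -> p3) -> []<>(~p2 -> p3)), w0
2. ~p2 -> p3, w0
3. ~[]<>(~p2 -> p3), w0
4. p3, w0
5. ~<>(~p2 -> p3), w1
6. ~(~p2 -> p3), w0
7. ~p2, w0
8. ~p3, w0
Accessibility: w0Rw0, w0Rw1, w1Rw0, w1Rw1
Branch closes: p3 and ~p3 both at w0.
All branches of the tableau close; one closing branch shown above.

Unsatisfiable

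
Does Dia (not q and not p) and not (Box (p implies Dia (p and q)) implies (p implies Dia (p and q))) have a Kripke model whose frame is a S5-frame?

1. Dia (not q and not p) and not (Box (p implies Dia (p and q)) implies (p implies Dia (p and q))), u
2. Dia (not q and not p), u
3. not (Box (p implies Dia (p and q)) implies (p implies Dia (p and q))), u
4. Box (p implies Dia (p and q)), u
5. not (p implies Dia (p and q)), u
6. p, u
7. not Dia (p and q), u
8. p implies Dia (p and q), u
9. not (p and q), u
10. Dia (p and q), u
11. not q, u
12. not q and not p, v
13. not q, v
14. not p, v
15. p implies Dia (p and q), v
16. not (p and q), v
17. Dia (p and q), v
18. p and q, w
19. p, w
20. q, w
21. p implies Dia (p and q), w
22. not (p and q), w
23. Dia (p and q), w
24. not q, w
Accessibility: uRu, uRv, uRw, vRu, vRv, vRw, wRu, wRv, wRw
Branch closes: q and not q both at w.
Every branch closes; the branch above is one of them.

Unsatisfiable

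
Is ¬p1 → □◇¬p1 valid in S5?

Tableau for the negation ¬(¬p1 → □◇¬p1):
1. ¬(¬p1 → □◇¬p1), 0
2. ¬p1, 0   [¬→-rule on 1]
3. ¬□◇¬p1, 0   [¬→-rule on 1]
4. ¬◇¬p1, 1   [¬□-rule on 3: fresh world 1, 0R1]
5. p1, 0   [¬◇-rule on 4 via 1R0]
Accessibility: 0R0, 0R1, 1R0, 1R1
Branch closes: p1 and ¬p1 both at 0.
All branches of the negation close; one closing branch shown above.

Yes, valid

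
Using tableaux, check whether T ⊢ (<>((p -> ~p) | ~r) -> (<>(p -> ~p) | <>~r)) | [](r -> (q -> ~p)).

Tableau for the negation ~((<>((p -> ~p) | ~r) -> (<>(p -> ~p) | <>~r)) | [](r -> (q -> ~p))):
1. ~((<>((p -> ~p) | ~r) -> (<>(p -> ~p) | <>~r)) | [](r -> (q -> ~p))), u
2. ~(<>((p -> ~p) | ~r) -> (<>(p -> ~p) | <>~r)), u   [~|-rule on 1]
3. ~[](r -> (q -> ~p)), u   [~|-rule on 1]
4. <>((p -> ~p) | ~r), u   [~->-rule on 2]
5. ~(<>(p -> ~p) | <>~r), u   [~->-rule on 2]
6. ~<>(p -> ~p), u   [~|-rule on 5]
7. ~<>~r, u   [~|-rule on 5]
8. ~(p -> ~p), u   [~<>-rule on 6 via uRu]
9. p, u   [~->-rule on 8]
10. r, u   [~<>-rule on 7 via uRu]
11. ~(r -> (q -> ~p)), v   [~[]-rule on 3: fresh world v, uRv]
12. r, v   [~->-rule on 11]
13. ~(q -> ~p), v   [~->-rule on 11]
14. q, v   [~->-rule on 13]
15. p, v   [~->-rule on 13]
16. ~(p -> ~p), v   [~<>-rule on 6 via uRv]
17. (p -> ~p) | ~r, w   [<>-rule on 4: fresh world w, uRw]
18. ~(p -> ~p), w   [~<>-rule on 6 via uRw]
19. p, w   [~->-rule on 18]
20. r, w   [~<>-rule on 7 via uRw]
21. p -> ~p, w   [|-rule on 17 (branches; this branch)]
22. ~p, w   [->-rule on 21 (branches; this branch)]
Accessibility: uRu, uRv, uRw, vRv, wRw
Branch closes: p and ~p both at w.
All branches of the negation close; one closing branch shown above.

Yes, valid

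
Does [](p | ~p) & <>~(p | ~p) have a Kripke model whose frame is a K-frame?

1. [](p | ~p) & <>~(p | ~p), 0
2. [](p | ~p), 0   [&-rule on 1]
3. <>~(p | ~p), 0   [&-rule on 1]
4. ~(p | ~p), 1   [<>-rule on 3: fresh world 1, 0R1]
5. ~p, 1   [~|-rule on 4]
6. p, 1   [~|-rule on 4]
Accessibility: 0R1
Branch closes: p and ~p both at 1.
(One branch shown.) All branches close.

No, unsatisfiable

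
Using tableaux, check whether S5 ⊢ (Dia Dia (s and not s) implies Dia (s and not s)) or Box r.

Valid in S5

Tableau for the negation not ((Dia Dia (s and not s) implies Dia (s and not s)) or Box r):
1. not ((Dia Dia (s and not s) implies Dia (s and not s)) or Box r), u
2. not (Dia Dia (s and not s) implies Dia (s and not s)), u
3. not Box r, u
4. Dia Dia (s and not s), u
5. not Dia (s and not s), u
6. not (s and not s), u
7. s, u
8. not r, v
9. not (s and not s), v
10. s, v
11. Dia (s and not s), w
12. not (s and not s), w
13. s, w
14. s and not s, x
15. s, x
16. not s, x
Accessibility: uRu, uRv, uRw, uRx, vRu, vRv, vRw, vRx, wRu, wRv, wRw, wRx, xRu, xRv, xRw, xRx
Branch closes: s and not s both at x.
Every branch of the negation's tableau closes; the branch above is one of them.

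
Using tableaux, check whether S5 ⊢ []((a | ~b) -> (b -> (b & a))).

Tableau for the negation ~[]((a | ~b) -> (b -> (b & a))):
1. ~[]((a | ~b) -> (b -> (b & a))), 0
2. ~((a | ~b) -> (b -> (b & a))), 1   [~[]-rule on 1: fresh world 1, 0R1]
3. a | ~b, 1   [~->-rule on 2]
4. ~(b -> (b & a)), 1   [~->-rule on 2]
5. b, 1   [~->-rule on 4]
6. ~(b & a), 1   [~->-rule on 4]
7. a, 1   [|-rule on 3 (branches; this branch)]
8. ~a, 1   [~&-rule on 6 (branches; this branch)]
Accessibility: 0R0, 0R1, 1R0, 1R1
Branch closes: a and ~a both at 1.
All branches of the negation close; one closing branch shown above.

Valid in S5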